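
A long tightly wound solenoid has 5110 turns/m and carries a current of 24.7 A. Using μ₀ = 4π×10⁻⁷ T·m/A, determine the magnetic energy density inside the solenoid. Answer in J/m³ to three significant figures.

u ≈ 10000 J/m³

B = μ₀nI = (4π×10⁻⁷)(5.110×10^3)(24.7) = 0.1586 T.
u = B²/(2μ₀) = (0.1586)²/(2×4π×10⁻⁷) = 1.001×10^4 J/m³.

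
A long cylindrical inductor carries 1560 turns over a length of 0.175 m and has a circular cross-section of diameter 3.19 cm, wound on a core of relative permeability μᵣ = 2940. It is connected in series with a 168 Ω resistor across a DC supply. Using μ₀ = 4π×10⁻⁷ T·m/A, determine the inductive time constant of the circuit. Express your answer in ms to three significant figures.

τ ≈ 244 ms

A = π(d/2)² = π(1.595×10^-2 m)² = 7.992×10^-4 m².
L = μ₀μᵣN²A/ℓ = (4π×10⁻⁷)(2940)(1560)²(7.992×10^-4)/(0.175) = 41.06 H.
τ = L/R = (41.06)/(168) = 0.2444 s.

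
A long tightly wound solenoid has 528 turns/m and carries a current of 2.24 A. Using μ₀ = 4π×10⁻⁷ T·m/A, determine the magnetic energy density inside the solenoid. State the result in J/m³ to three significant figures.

u ≈ 0.879 J/m³

B = μ₀nI = (4π×10⁻⁷)(528)(2.24) = 1.486×10^-3 T.
u = B²/(2μ₀) = (1.486×10^-3)²/(2×4π×10⁻⁷) = 0.8789 J/m³.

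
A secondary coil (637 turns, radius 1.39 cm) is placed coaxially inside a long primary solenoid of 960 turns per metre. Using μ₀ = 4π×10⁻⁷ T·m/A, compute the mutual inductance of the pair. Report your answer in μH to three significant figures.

The outer solenoid produces a uniform field B₁ = μ₀n₁I₁ across the inner coil,
so the flux linkage is N₂Φ = N₂B₁A₂ = μ₀n₁N₂A₂·I₁, giving M = μ₀n₁N₂A₂.
A₂ = πr² = π(1.390×10^-2 m)² = 6.070×10^-4 m².
M = (4π×10⁻⁷)(960)(637)(6.070×10^-4) = 4.664×10^-4 H.

M ≈ 466 μH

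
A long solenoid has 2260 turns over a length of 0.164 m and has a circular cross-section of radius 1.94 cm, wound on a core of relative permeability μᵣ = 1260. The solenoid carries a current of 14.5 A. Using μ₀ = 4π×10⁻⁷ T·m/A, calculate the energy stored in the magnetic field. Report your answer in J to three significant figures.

A = πr² = π(1.940×10^-2 m)² = 1.182×10^-3 m².
L = μ₀μᵣN²A/ℓ = (4π×10⁻⁷)(1260)(2260)²(1.182×10^-3)/(0.164) = 58.31 H.
U = ½LI² = ½(58.31)(14.5)² = 6.129×10^3 J.

U ≈ 6130 J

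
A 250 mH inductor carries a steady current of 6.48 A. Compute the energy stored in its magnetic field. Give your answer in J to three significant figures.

Stored magnetic energy: U = ½LI².
U = ½(0.25 H)(6.48 A)² = 5.249 J.

U ≈ 5.25 J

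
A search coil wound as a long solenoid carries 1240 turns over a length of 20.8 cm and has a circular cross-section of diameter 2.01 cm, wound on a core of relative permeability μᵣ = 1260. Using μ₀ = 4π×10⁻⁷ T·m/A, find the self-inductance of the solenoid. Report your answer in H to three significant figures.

L ≈ 3.71 H

A = π(d/2)² = π(1.005×10^-2 m)² = 3.173×10^-4 m².
For a long solenoid, L = μ₀μᵣN²A/ℓ.
L = (4π×10⁻⁷)(1260)(1240)²(3.173×10^-4)/(0.208 m) = 3.714 H.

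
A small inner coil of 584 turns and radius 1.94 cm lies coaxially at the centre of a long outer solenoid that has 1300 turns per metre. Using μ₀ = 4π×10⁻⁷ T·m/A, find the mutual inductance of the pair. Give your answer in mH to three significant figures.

M ≈ 1.13 mH

The outer solenoid produces a uniform field B₁ = μ₀n₁I₁ across the inner coil,
so the flux linkage is N₂Φ = N₂B₁A₂ = μ₀n₁N₂A₂·I₁, giving M = μ₀n₁N₂A₂.
A₂ = πr² = π(1.940×10^-2 m)² = 1.182×10^-3 m².
M = (4π×10⁻⁷)(1300)(584)(1.182×10^-3) = 1.128×10^-3 H.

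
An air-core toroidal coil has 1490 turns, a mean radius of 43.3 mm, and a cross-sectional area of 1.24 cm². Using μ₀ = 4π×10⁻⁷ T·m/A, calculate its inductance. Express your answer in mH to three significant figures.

L ≈ 1.27 mH

For a thin toroid, L = μ₀N²A/(2πR).
L = (4π×10⁻⁷)(1490)²(1.240×10^-4) / (2π×4.330×10^-2 m) = 1.272×10^-3 H.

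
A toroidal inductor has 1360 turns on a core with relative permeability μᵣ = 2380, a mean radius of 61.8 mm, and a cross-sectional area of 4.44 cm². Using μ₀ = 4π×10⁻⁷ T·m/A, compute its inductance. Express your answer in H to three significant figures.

L ≈ 6.33 H

For a thin toroid, L = μ₀μᵣN²A/(2πR).
L = (4π×10⁻⁷)(2380)(1360)²(4.440×10^-4) / (2π×6.180×10^-2 m) = 6.325 H.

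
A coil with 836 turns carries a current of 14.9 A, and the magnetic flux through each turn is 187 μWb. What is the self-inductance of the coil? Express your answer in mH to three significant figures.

Self-inductance is defined by L = NΦ_B/I (flux linkage over current).
L = (836)(1.870×10^-4 Wb)/(14.9 A) = 1.049×10^-2 H.

L ≈ 10.5 mH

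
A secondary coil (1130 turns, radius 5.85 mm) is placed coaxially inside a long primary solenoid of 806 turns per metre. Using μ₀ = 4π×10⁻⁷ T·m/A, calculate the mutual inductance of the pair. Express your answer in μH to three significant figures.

The outer solenoid produces a uniform field B₁ = μ₀n₁I₁ across the inner coil,
so the flux linkage is N₂Φ = N₂B₁A₂ = μ₀n₁N₂A₂·I₁, giving M = μ₀n₁N₂A₂.
A₂ = πr² = π(5.850×10^-3 m)² = 1.075×10^-4 m².
M = (4π×10⁻⁷)(806)(1130)(1.075×10^-4) = 1.231×10^-4 H.

M ≈ 123 μH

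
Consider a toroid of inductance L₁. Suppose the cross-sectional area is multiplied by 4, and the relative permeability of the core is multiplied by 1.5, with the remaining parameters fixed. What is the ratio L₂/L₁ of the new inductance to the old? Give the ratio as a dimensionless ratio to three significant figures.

L₂/L₁ = 6.00

For a toroid, L ∝ μᵣN²A/R.
L₂/L₁ = (4) × (1.5) = 6.00.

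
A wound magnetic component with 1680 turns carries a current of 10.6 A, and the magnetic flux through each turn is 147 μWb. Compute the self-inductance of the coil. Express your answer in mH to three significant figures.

L ≈ 23.3 mH

Self-inductance is defined by L = NΦ_B/I (flux linkage over current).
L = (1680)(1.470×10^-4 Wb)/(10.6 A) = 2.330×10^-2 H.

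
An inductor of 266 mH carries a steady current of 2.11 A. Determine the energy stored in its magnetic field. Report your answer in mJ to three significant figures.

U ≈ 592 mJ

Stored magnetic energy: U = ½LI².
U = ½(0.266 H)(2.11 A)² = 0.5921 J.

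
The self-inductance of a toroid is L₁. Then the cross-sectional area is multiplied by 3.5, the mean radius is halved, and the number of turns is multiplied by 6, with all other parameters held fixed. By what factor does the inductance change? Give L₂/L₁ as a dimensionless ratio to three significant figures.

For a toroid, L ∝ μᵣN²A/R.
L₂/L₁ = (3.5) × (0.5)^-1 × (6)^2 = 252.

L₂/L₁ = 252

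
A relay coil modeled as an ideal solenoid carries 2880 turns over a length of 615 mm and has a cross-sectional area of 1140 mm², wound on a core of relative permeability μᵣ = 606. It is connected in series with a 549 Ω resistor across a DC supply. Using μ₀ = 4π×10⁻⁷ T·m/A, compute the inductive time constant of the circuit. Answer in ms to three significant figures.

A = 1140 mm² = 1.140×10^-3 m².
L = μ₀μᵣN²A/ℓ = (4π×10⁻⁷)(606)(2880)²(1.140×10^-3)/(0.615) = 11.71 H.
τ = L/R = (11.71)/(549) = 2.133×10^-2 s.

τ ≈ 21.3 ms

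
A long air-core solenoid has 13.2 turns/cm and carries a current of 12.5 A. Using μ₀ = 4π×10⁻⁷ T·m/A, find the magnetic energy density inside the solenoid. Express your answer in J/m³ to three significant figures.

u ≈ 171 J/m³

B = μ₀nI = (4π×10⁻⁷)(1.320×10^3)(12.5) = 2.073×10^-2 T.
u = B²/(2μ₀) = (2.073×10^-2)²/(2×4π×10⁻⁷) = 171.1 J/m³.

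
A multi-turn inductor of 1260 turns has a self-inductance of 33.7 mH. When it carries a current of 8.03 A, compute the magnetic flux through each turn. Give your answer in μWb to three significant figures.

From L = NΦ_B/I, the flux per turn is Φ_B = LI/N.
Φ_B = (3.370×10^-2 H)(8.03 A)/1260 = 2.148×10^-4 Wb.

Φ_B ≈ 215 μWb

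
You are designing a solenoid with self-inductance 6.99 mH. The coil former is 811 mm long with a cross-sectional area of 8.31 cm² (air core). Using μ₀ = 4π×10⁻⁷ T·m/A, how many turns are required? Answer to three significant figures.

N ≈ 2330 turns

A = 8.31 cm² = 8.310×10^-4 m².
From L = μ₀N²A/ℓ, N = √(Lℓ / (μ₀A)).
N = √[(6.990×10^-3)(0.811) / ((4π×10⁻⁷)×8.310×10^-4)] = √(5.429×10^6) ≈ 2329.9.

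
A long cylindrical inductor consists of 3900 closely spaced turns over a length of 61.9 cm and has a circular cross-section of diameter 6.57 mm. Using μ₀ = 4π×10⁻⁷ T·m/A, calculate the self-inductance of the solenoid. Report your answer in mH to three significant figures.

A = π(d/2)² = π(3.285×10^-3 m)² = 3.390×10^-5 m².
For a long solenoid, L = μ₀N²A/ℓ.
L = (4π×10⁻⁷)(3900)²(3.390×10^-5)/(0.619 m) = 1.047×10^-3 H.

L ≈ 1.05 mH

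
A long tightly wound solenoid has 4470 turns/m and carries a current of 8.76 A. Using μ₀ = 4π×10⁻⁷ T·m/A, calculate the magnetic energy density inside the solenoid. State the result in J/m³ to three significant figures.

u ≈ 963 J/m³

B = μ₀nI = (4π×10⁻⁷)(4.470×10^3)(8.76) = 4.921×10^-2 T.
u = B²/(2μ₀) = (4.921×10^-2)²/(2×4π×10⁻⁷) = 963.4 J/m³.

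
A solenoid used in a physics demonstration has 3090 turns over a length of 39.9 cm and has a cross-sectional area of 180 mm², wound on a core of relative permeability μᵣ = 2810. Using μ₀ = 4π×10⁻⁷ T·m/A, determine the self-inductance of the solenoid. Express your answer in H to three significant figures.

A = 180 mm² = 1.800×10^-4 m².
For a long solenoid, L = μ₀μᵣN²A/ℓ.
L = (4π×10⁻⁷)(2810)(3090)²(1.800×10^-4)/(0.399 m) = 15.21 H.

L ≈ 15.2 H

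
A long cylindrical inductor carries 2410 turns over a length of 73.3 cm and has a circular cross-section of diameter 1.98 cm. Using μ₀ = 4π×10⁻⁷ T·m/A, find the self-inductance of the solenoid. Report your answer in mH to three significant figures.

A = π(d/2)² = π(9.900×10^-3 m)² = 3.079×10^-4 m².
For a long solenoid, L = μ₀N²A/ℓ.
L = (4π×10⁻⁷)(2410)²(3.079×10^-4)/(0.733 m) = 3.066×10^-3 H.

L ≈ 3.07 mH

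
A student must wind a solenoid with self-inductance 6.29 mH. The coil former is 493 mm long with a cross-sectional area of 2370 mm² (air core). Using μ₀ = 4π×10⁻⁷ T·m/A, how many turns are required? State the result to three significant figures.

N ≈ 1020 turns

A = 2370 mm² = 2.370×10^-3 m².
From L = μ₀N²A/ℓ, N = √(Lℓ / (μ₀A)).
N = √[(6.290×10^-3)(0.493) / ((4π×10⁻⁷)×2.370×10^-3)] = √(1.041×10^6) ≈ 1020.4.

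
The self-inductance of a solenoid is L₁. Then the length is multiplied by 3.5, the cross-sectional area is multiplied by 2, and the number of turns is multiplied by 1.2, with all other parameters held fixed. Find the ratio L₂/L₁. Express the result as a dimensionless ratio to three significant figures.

L₂/L₁ = 0.823

For a solenoid, L ∝ μᵣN²A/ℓ.
L₂/L₁ = (3.5)^-1 × (2) × (1.2)^2 = 0.823.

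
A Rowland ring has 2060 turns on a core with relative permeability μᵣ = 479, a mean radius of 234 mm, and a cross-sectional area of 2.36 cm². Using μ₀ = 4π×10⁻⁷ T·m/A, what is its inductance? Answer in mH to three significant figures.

L ≈ 410 mH

For a thin toroid, L = μ₀μᵣN²A/(2πR).
L = (4π×10⁻⁷)(479)(2060)²(2.360×10^-4) / (2π×0.234 m) = 0.41 H.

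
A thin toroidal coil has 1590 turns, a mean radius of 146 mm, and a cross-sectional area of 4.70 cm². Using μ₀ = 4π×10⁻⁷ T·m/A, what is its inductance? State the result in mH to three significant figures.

For a thin toroid, L = μ₀N²A/(2πR).
L = (4π×10⁻⁷)(1590)²(4.700×10^-4) / (2π×0.146 m) = 1.628×10^-3 H.

L ≈ 1.63 mH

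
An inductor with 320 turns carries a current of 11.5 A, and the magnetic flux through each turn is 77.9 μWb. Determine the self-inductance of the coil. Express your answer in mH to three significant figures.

L ≈ 2.17 mH

Self-inductance is defined by L = NΦ_B/I (flux linkage over current).
L = (320)(7.790×10^-5 Wb)/(11.5 A) = 2.168×10^-3 H.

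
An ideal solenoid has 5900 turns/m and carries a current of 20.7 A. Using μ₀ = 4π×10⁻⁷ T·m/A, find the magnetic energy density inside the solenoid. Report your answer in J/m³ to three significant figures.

B = μ₀nI = (4π×10⁻⁷)(5.900×10^3)(20.7) = 0.15347 T.
u = B²/(2μ₀) = (0.15347)²/(2×4π×10⁻⁷) = 9.372×10^3 J/m³.

u ≈ 9370 J/m³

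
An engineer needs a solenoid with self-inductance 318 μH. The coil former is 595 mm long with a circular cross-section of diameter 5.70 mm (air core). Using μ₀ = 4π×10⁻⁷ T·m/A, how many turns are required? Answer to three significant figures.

A = π(d/2)² = π(2.850×10^-3 m)² = 2.552×10^-5 m².
From L = μ₀N²A/ℓ, N = √(Lℓ / (μ₀A)).
N = √[(3.180×10^-4)(0.595) / ((4π×10⁻⁷)×2.552×10^-5)] = √(5.901×10^6) ≈ 2429.1.

N ≈ 2430 turns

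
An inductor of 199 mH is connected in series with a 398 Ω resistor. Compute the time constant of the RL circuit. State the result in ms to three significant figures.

τ ≈ 0.500 ms

τ = L/R = (0.199 H)/(398 Ω) = 5.000×10^-4 s.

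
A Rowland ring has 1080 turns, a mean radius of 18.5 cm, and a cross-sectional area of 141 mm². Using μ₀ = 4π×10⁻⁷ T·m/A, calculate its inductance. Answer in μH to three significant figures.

For a thin toroid, L = μ₀N²A/(2πR).
L = (4π×10⁻⁷)(1080)²(1.410×10^-4) / (2π×0.185 m) = 1.778×10^-4 H.

L ≈ 178 μH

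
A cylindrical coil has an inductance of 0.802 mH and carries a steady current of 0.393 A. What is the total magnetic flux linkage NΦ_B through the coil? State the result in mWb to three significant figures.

NΦ_B ≈ 0.315 mWb

From L = NΦ_B/I, the flux linkage is NΦ_B = LI.
NΦ_B = (8.020×10^-4 H)(0.393 A) = 3.152×10^-4 Wb.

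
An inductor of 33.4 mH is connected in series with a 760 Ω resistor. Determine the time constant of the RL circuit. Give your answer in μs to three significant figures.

τ = L/R = (3.340×10^-2 H)/(760 Ω) = 4.3947×10^-5 s.

τ ≈ 43.9 μs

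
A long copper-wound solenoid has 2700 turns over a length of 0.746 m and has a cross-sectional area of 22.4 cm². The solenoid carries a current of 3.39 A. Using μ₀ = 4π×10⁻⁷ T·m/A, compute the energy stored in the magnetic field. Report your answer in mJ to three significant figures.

A = 22.4 cm² = 2.240×10^-3 m².
L = μ₀N²A/ℓ = (4π×10⁻⁷)(2700)²(2.240×10^-3)/(0.746) = 2.751×10^-2 H.
U = ½LI² = ½(2.751×10^-2)(3.39)² = 0.1581 J.

U ≈ 158 mJ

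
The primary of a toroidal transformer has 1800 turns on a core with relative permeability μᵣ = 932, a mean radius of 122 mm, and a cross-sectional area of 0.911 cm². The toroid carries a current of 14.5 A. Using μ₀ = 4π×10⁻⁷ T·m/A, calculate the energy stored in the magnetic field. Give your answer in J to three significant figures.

U ≈ 47.4 J

L = μ₀μᵣN²A/(2πR) = (4π×10⁻⁷)(932)(1800)²(9.110×10^-5)/(2π×0.122) = 0.451 H.
U = ½LI² = ½(0.451)(14.5)² = 47.41 J.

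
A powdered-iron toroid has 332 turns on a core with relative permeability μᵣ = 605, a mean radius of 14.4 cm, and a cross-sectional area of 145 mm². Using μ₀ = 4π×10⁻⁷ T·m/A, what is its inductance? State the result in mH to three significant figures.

L ≈ 13.4 mH

For a thin toroid, L = μ₀μᵣN²A/(2πR).
L = (4π×10⁻⁷)(605)(332)²(1.450×10^-4) / (2π×0.144 m) = 1.343×10^-2 H.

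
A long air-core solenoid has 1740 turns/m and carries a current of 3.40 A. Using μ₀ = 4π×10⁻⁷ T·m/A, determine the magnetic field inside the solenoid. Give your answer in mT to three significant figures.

B ≈ 7.43 mT

Inside a long solenoid, B = μ₀nI.
B = (4π×10⁻⁷)(1.740×10^3 m⁻¹)(3.40 A) = 7.434×10^-3 T.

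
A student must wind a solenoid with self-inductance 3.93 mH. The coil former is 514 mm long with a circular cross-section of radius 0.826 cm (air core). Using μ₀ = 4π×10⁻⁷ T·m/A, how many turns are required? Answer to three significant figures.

N ≈ 2740 turns

A = πr² = π(8.260×10^-3 m)² = 2.143×10^-4 m².
From L = μ₀N²A/ℓ, N = √(Lℓ / (μ₀A)).
N = √[(3.930×10^-3)(0.514) / ((4π×10⁻⁷)×2.143×10^-4)] = √(7.500×10^6) ≈ 2738.5.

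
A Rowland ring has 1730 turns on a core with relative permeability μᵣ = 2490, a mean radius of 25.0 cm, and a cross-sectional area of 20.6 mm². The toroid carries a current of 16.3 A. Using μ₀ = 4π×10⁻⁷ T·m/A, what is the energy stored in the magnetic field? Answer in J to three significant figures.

U ≈ 16.3 J

L = μ₀μᵣN²A/(2πR) = (4π×10⁻⁷)(2490)(1730)²(2.060×10^-5)/(2π×0.25) = 0.1228 H.
U = ½LI² = ½(0.1228)(16.3)² = 16.32 J.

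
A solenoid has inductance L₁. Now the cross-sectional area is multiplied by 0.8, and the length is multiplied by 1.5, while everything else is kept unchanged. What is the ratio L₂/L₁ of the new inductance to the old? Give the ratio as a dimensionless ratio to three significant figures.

For a solenoid, L ∝ μᵣN²A/ℓ.
L₂/L₁ = (0.8) × (1.5)^-1 = 0.533.

L₂/L₁ = 0.533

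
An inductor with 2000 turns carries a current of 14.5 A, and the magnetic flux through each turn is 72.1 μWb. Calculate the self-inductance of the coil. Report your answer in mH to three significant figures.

Self-inductance is defined by L = NΦ_B/I (flux linkage over current).
L = (2000)(7.210×10^-5 Wb)/(14.5 A) = 9.9448×10^-3 H.

L ≈ 9.94 mH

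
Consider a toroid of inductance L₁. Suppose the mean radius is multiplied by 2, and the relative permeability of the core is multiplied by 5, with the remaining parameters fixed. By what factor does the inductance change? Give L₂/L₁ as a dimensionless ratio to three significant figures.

L₂/L₁ = 2.50

For a toroid, L ∝ μᵣN²A/R.
L₂/L₁ = (2)^-1 × (5) = 2.50.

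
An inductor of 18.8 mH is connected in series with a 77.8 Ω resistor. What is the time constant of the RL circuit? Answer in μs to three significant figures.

τ ≈ 242 μs

τ = L/R = (1.880×10^-2 H)/(77.8 Ω) = 2.416×10^-4 s.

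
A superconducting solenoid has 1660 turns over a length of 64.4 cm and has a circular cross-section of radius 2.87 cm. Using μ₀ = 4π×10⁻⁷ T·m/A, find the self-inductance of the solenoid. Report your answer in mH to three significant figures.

A = πr² = π(2.870×10^-2 m)² = 2.588×10^-3 m².
For a long solenoid, L = μ₀N²A/ℓ.
L = (4π×10⁻⁷)(1660)²(2.588×10^-3)/(0.644 m) = 1.391×10^-2 H.

L ≈ 13.9 mH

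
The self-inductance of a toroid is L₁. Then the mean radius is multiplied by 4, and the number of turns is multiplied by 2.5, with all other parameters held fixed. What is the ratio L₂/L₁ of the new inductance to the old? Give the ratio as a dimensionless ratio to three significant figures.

L₂/L₁ = 1.56

For a toroid, L ∝ μᵣN²A/R.
L₂/L₁ = (4)^-1 × (2.5)^2 = 1.56.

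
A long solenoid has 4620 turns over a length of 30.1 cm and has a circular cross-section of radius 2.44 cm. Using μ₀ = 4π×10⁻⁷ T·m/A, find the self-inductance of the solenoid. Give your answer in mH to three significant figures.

A = πr² = π(2.440×10^-2 m)² = 1.870×10^-3 m².
For a long solenoid, L = μ₀N²A/ℓ.
L = (4π×10⁻⁷)(4620)²(1.870×10^-3)/(0.301 m) = 0.1667 H.

L ≈ 167 mH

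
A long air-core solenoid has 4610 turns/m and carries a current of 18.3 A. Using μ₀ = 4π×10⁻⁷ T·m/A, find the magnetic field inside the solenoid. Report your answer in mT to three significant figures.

B ≈ 106 mT

Inside a long solenoid, B = μ₀nI.
B = (4π×10⁻⁷)(4.610×10^3 m⁻¹)(18.3 A) = 0.106 T.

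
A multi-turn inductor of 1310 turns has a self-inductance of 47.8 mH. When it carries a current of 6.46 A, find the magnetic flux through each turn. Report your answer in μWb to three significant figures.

From L = NΦ_B/I, the flux per turn is Φ_B = LI/N.
Φ_B = (4.780×10^-2 H)(6.46 A)/1310 = 2.357×10^-4 Wb.

Φ_B ≈ 236 μWb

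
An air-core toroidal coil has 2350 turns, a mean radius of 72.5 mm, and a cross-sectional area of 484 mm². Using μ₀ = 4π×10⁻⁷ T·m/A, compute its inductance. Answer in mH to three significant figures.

For a thin toroid, L = μ₀N²A/(2πR).
L = (4π×10⁻⁷)(2350)²(4.840×10^-4) / (2π×7.250×10^-2 m) = 7.373×10^-3 H.

L ≈ 7.37 mH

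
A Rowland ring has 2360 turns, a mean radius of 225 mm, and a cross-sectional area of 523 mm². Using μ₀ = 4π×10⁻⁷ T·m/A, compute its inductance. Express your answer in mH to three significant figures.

L ≈ 2.59 mH

For a thin toroid, L = μ₀N²A/(2πR).
L = (4π×10⁻⁷)(2360)²(5.230×10^-4) / (2π×0.225 m) = 2.589×10^-3 H.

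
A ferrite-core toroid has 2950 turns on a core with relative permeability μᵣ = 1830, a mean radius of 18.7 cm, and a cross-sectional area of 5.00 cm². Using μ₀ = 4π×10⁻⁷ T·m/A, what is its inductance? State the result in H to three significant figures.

L ≈ 8.52 H

For a thin toroid, L = μ₀μᵣN²A/(2πR).
L = (4π×10⁻⁷)(1830)(2950)²(5.000×10^-4) / (2π×0.187 m) = 8.516 H.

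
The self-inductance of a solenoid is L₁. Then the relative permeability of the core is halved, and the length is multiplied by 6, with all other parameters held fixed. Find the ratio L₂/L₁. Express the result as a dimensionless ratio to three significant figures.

L₂/L₁ = 0.0833

For a solenoid, L ∝ μᵣN²A/ℓ.
L₂/L₁ = (0.5) × (6)^-1 = 0.0833.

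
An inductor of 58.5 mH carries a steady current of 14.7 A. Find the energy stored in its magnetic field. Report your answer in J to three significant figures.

U ≈ 6.32 J

Stored magnetic energy: U = ½LI².
U = ½(5.850×10^-2 H)(14.7 A)² = 6.321 J.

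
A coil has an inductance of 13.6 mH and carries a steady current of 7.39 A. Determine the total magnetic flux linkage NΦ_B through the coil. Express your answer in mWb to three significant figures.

From L = NΦ_B/I, the flux linkage is NΦ_B = LI.
NΦ_B = (1.360×10^-2 H)(7.39 A) = 0.1005 Wb.

NΦ_B ≈ 101 mWb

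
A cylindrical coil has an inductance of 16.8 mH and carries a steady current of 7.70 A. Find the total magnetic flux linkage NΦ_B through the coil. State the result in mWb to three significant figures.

NΦ_B ≈ 129 mWb

From L = NΦ_B/I, the flux linkage is NΦ_B = LI.
NΦ_B = (1.680×10^-2 H)(7.70 A) = 0.1294 Wb.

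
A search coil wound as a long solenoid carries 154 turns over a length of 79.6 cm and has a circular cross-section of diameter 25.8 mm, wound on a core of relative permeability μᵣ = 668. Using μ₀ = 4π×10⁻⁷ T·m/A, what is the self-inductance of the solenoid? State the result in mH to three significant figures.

A = π(d/2)² = π(1.290×10^-2 m)² = 5.228×10^-4 m².
For a long solenoid, L = μ₀μᵣN²A/ℓ.
L = (4π×10⁻⁷)(668)(154)²(5.228×10^-4)/(0.796 m) = 1.308×10^-2 H.

L ≈ 13.1 mH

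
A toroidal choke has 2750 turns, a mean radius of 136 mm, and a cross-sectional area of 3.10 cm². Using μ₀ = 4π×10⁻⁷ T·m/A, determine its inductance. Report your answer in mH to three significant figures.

For a thin toroid, L = μ₀N²A/(2πR).
L = (4π×10⁻⁷)(2750)²(3.100×10^-4) / (2π×0.136 m) = 3.448×10^-3 H.

L ≈ 3.45 mH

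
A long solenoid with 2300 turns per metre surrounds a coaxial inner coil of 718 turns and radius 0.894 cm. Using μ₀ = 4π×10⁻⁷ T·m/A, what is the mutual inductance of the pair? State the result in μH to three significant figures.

M ≈ 521 μH

The outer solenoid produces a uniform field B₁ = μ₀n₁I₁ across the inner coil,
so the flux linkage is N₂Φ = N₂B₁A₂ = μ₀n₁N₂A₂·I₁, giving M = μ₀n₁N₂A₂.
A₂ = πr² = π(8.940×10^-3 m)² = 2.511×10^-4 m².
M = (4π×10⁻⁷)(2300)(718)(2.511×10^-4) = 5.211×10^-4 H.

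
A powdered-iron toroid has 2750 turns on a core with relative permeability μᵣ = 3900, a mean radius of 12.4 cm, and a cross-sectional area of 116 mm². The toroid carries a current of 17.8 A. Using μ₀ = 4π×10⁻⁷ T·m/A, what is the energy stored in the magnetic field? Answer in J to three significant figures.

U ≈ 874 J

L = μ₀μᵣN²A/(2πR) = (4π×10⁻⁷)(3900)(2750)²(1.160×10^-4)/(2π×0.124) = 5.518 H.
U = ½LI² = ½(5.518)(17.8)² = 874.2 J.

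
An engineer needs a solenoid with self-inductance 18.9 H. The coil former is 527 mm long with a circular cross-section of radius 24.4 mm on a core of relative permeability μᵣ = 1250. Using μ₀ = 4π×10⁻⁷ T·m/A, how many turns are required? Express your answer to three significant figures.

A = πr² = π(2.440×10^-2 m)² = 1.870×10^-3 m².
From L = μ₀μᵣN²A/ℓ, N = √(Lℓ / (μ₀μᵣA)).
N = √[(18.9)(0.527) / ((4π×10⁻⁷)(1250)×1.870×10^-3)] = √(3.390×10^6) ≈ 1841.2.

N ≈ 1840 turns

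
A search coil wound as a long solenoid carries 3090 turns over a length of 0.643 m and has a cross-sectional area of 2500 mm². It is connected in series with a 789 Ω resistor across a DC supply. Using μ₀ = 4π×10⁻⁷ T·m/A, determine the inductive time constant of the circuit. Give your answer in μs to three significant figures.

A = 2500 mm² = 2.500×10^-3 m².
L = μ₀N²A/ℓ = (4π×10⁻⁷)(3090)²(2.500×10^-3)/(0.643) = 4.665×10^-2 H.
τ = L/R = (4.665×10^-2)/(789) = 5.913×10^-5 s.

τ ≈ 59.1 μs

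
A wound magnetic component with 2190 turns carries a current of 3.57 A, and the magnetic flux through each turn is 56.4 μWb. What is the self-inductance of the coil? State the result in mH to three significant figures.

Self-inductance is defined by L = NΦ_B/I (flux linkage over current).
L = (2190)(5.640×10^-5 Wb)/(3.57 A) = 3.460×10^-2 H.

L ≈ 34.6 mH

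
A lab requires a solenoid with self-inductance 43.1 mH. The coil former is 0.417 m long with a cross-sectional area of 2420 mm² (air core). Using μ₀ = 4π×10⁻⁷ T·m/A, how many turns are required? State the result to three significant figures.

N ≈ 2430 turns

A = 2420 mm² = 2.420×10^-3 m².
From L = μ₀N²A/ℓ, N = √(Lℓ / (μ₀A)).
N = √[(4.310×10^-2)(0.417) / ((4π×10⁻⁷)×2.420×10^-3)] = √(5.910×10^6) ≈ 2431.1.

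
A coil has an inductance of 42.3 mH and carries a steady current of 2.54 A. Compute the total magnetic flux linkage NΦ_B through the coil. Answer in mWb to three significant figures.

NΦ_B ≈ 107 mWb

From L = NΦ_B/I, the flux linkage is NΦ_B = LI.
NΦ_B = (4.230×10^-2 H)(2.54 A) = 0.1074 Wb.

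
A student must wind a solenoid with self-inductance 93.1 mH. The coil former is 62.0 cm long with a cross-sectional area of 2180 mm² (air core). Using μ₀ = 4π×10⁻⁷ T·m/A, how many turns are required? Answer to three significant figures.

A = 2180 mm² = 2.180×10^-3 m².
From L = μ₀N²A/ℓ, N = √(Lℓ / (μ₀A)).
N = √[(9.310×10^-2)(0.62) / ((4π×10⁻⁷)×2.180×10^-3)] = √(2.107×10^7) ≈ 4590.3.

N ≈ 4590 turns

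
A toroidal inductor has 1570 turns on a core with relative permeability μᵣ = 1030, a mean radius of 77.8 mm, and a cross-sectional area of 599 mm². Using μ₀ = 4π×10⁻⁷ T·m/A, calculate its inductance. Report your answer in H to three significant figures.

L ≈ 3.91 H

For a thin toroid, L = μ₀μᵣN²A/(2πR).
L = (4π×10⁻⁷)(1030)(1570)²(5.990×10^-4) / (2π×7.780×10^-2 m) = 3.909 H.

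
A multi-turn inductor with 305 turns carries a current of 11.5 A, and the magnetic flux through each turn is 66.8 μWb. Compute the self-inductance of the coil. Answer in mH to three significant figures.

L ≈ 1.77 mH

Self-inductance is defined by L = NΦ_B/I (flux linkage over current).
L = (305)(6.680×10^-5 Wb)/(11.5 A) = 1.772×10^-3 H.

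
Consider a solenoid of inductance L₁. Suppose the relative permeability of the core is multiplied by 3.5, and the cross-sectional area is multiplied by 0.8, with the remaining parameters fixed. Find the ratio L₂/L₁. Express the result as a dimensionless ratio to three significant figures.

For a solenoid, L ∝ μᵣN²A/ℓ.
L₂/L₁ = (3.5) × (0.8) = 2.80.

L₂/L₁ = 2.80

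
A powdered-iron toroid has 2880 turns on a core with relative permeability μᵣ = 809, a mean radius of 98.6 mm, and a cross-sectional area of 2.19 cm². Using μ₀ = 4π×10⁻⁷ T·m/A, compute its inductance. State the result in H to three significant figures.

L ≈ 2.98 H

For a thin toroid, L = μ₀μᵣN²A/(2πR).
L = (4π×10⁻⁷)(809)(2880)²(2.190×10^-4) / (2π×9.860×10^-2 m) = 2.981 H.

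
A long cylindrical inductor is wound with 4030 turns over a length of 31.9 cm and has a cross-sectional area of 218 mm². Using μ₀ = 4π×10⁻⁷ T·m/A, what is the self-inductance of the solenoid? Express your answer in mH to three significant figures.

L ≈ 13.9 mH

A = 218 mm² = 2.180×10^-4 m².
For a long solenoid, L = μ₀N²A/ℓ.
L = (4π×10⁻⁷)(4030)²(2.180×10^-4)/(0.319 m) = 1.3947×10^-2 H.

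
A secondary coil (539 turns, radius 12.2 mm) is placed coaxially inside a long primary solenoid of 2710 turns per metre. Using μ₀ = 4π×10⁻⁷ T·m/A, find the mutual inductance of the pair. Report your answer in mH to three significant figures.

M ≈ 0.858 mH

The outer solenoid produces a uniform field B₁ = μ₀n₁I₁ across the inner coil,
so the flux linkage is N₂Φ = N₂B₁A₂ = μ₀n₁N₂A₂·I₁, giving M = μ₀n₁N₂A₂.
A₂ = πr² = π(1.220×10^-2 m)² = 4.676×10^-4 m².
M = (4π×10⁻⁷)(2710)(539)(4.676×10^-4) = 8.583×10^-4 H.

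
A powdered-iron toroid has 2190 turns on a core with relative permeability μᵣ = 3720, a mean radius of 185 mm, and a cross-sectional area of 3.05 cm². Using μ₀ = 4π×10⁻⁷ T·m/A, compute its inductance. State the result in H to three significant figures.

For a thin toroid, L = μ₀μᵣN²A/(2πR).
L = (4π×10⁻⁷)(3720)(2190)²(3.050×10^-4) / (2π×0.185 m) = 5.883 H.

L ≈ 5.88 H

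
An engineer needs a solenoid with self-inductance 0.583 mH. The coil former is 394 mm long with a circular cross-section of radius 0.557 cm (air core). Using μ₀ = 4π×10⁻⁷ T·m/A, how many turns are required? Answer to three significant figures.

A = πr² = π(5.570×10^-3 m)² = 9.747×10^-5 m².
From L = μ₀N²A/ℓ, N = √(Lℓ / (μ₀A)).
N = √[(5.830×10^-4)(0.394) / ((4π×10⁻⁷)×9.747×10^-5)] = √(1.875×10^6) ≈ 1369.5.

N ≈ 1370 turns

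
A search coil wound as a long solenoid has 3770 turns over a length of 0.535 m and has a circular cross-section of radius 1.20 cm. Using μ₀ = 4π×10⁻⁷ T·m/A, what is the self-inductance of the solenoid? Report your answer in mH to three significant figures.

A = πr² = π(1.200×10^-2 m)² = 4.524×10^-4 m².
For a long solenoid, L = μ₀N²A/ℓ.
L = (4π×10⁻⁷)(3770)²(4.524×10^-4)/(0.535 m) = 1.510×10^-2 H.

L ≈ 15.1 mH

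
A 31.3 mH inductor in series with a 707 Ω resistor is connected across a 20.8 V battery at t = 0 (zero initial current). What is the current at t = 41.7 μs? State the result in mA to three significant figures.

τ = L/R = 3.130×10^-2/707 = 4.427×10^-5 s; final current I_∞ = ε/R = 20.8/707 = 2.942×10^-2 A.
I(t) = I_∞(1 − e^(−t/τ)) with t/τ = 0.942.
I = (2.942×10^-2)(1 − e^(−0.942)) = 1.79498×10^-2 A.

I ≈ 17.9 mA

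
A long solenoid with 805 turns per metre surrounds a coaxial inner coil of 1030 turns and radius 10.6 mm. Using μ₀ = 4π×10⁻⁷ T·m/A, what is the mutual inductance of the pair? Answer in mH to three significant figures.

M ≈ 0.368 mH

The outer solenoid produces a uniform field B₁ = μ₀n₁I₁ across the inner coil,
so the flux linkage is N₂Φ = N₂B₁A₂ = μ₀n₁N₂A₂·I₁, giving M = μ₀n₁N₂A₂.
A₂ = πr² = π(1.060×10^-2 m)² = 3.530×10^-4 m².
M = (4π×10⁻⁷)(805)(1030)(3.530×10^-4) = 3.678×10^-4 H.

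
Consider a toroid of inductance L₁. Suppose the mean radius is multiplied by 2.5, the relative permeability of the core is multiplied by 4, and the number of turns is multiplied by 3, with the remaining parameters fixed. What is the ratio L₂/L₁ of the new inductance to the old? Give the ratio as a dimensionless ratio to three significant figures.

For a toroid, L ∝ μᵣN²A/R.
L₂/L₁ = (2.5)^-1 × (4) × (3)^2 = 14.4.

L₂/L₁ = 14.4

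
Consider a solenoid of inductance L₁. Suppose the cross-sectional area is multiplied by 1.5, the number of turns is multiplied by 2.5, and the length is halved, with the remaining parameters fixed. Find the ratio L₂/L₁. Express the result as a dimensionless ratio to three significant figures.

For a solenoid, L ∝ μᵣN²A/ℓ.
L₂/L₁ = (1.5) × (2.5)^2 × (0.5)^-1 = 18.8.

L₂/L₁ = 18.8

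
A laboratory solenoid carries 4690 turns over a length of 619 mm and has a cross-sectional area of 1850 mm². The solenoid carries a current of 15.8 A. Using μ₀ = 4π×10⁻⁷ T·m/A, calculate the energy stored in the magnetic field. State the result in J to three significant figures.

A = 1850 mm² = 1.850×10^-3 m².
L = μ₀N²A/ℓ = (4π×10⁻⁷)(4690)²(1.850×10^-3)/(0.619) = 8.261×10^-2 H.
U = ½LI² = ½(8.261×10^-2)(15.8)² = 10.31 J.

U ≈ 10.3 J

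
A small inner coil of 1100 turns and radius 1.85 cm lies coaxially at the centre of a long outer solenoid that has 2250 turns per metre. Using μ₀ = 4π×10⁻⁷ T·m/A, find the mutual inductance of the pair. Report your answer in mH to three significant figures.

The outer solenoid produces a uniform field B₁ = μ₀n₁I₁ across the inner coil,
so the flux linkage is N₂Φ = N₂B₁A₂ = μ₀n₁N₂A₂·I₁, giving M = μ₀n₁N₂A₂.
A₂ = πr² = π(1.850×10^-2 m)² = 1.075×10^-3 m².
M = (4π×10⁻⁷)(2250)(1100)(1.075×10^-3) = 3.344×10^-3 H.

M ≈ 3.34 mH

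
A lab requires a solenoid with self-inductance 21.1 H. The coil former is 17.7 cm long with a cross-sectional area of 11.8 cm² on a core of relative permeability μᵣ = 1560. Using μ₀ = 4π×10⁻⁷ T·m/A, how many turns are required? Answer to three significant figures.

A = 11.8 cm² = 1.180×10^-3 m².
From L = μ₀μᵣN²A/ℓ, N = √(Lℓ / (μ₀μᵣA)).
N = √[(21.1)(0.177) / ((4π×10⁻⁷)(1560)×1.180×10^-3)] = √(1.6145×10^6) ≈ 1270.6.

N ≈ 1270 turns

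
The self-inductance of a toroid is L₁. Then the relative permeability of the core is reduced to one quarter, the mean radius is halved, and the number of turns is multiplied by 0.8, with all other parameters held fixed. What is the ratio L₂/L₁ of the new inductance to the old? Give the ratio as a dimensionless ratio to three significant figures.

For a toroid, L ∝ μᵣN²A/R.
L₂/L₁ = (0.25) × (0.5)^-1 × (0.8)^2 = 0.320.

L₂/L₁ = 0.320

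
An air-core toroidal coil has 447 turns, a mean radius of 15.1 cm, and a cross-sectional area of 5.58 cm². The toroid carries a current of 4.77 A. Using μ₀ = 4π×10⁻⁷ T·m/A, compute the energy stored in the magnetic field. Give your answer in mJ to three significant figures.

U ≈ 1.68 mJ

L = μ₀N²A/(2πR) = (4π×10⁻⁷)(447)²(5.580×10^-4)/(2π×0.151) = 1.477×10^-4 H.
U = ½LI² = ½(1.477×10^-4)(4.77)² = 1.680×10^-3 J.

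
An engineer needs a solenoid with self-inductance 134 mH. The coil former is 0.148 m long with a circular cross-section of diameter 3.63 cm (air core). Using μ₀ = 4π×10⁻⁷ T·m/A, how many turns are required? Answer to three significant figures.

N ≈ 3910 turns

A = π(d/2)² = π(1.815×10^-2 m)² = 1.0349×10^-3 m².
From L = μ₀N²A/ℓ, N = √(Lℓ / (μ₀A)).
N = √[(0.134)(0.148) / ((4π×10⁻⁷)×1.0349×10^-3)] = √(1.5249×10^7) ≈ 3905.1.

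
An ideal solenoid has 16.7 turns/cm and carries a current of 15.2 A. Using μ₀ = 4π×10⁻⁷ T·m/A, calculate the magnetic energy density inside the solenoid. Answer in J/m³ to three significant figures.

u ≈ 405 J/m³

B = μ₀nI = (4π×10⁻⁷)(1.670×10^3)(15.2) = 3.190×10^-2 T.
u = B²/(2μ₀) = (3.190×10^-2)²/(2×4π×10⁻⁷) = 404.9 J/m³.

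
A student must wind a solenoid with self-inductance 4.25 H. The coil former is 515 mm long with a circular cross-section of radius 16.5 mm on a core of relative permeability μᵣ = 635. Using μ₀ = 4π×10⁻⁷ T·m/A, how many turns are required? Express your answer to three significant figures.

A = πr² = π(1.650×10^-2 m)² = 8.553×10^-4 m².
From L = μ₀μᵣN²A/ℓ, N = √(Lℓ / (μ₀μᵣA)).
N = √[(4.25)(0.515) / ((4π×10⁻⁷)(635)×8.553×10^-4)] = √(3.207×10^6) ≈ 1790.8.

N ≈ 1790 turns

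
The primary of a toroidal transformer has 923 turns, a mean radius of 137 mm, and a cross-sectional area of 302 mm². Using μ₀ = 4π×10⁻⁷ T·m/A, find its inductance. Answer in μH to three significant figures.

For a thin toroid, L = μ₀N²A/(2πR).
L = (4π×10⁻⁷)(923)²(3.020×10^-4) / (2π×0.137 m) = 3.756×10^-4 H.

L ≈ 376 μH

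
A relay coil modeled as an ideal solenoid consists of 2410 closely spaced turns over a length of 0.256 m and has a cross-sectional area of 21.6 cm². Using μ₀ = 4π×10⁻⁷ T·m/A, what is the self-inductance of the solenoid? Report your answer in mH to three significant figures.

A = 21.6 cm² = 2.160×10^-3 m².
For a long solenoid, L = μ₀N²A/ℓ.
L = (4π×10⁻⁷)(2410)²(2.160×10^-3)/(0.256 m) = 6.158×10^-2 H.

L ≈ 61.6 mH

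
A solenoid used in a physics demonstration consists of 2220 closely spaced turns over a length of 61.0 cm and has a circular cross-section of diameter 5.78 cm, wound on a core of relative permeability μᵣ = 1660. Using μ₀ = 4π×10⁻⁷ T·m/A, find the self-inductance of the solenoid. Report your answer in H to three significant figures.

L ≈ 44.2 H

A = π(d/2)² = π(2.890×10^-2 m)² = 2.624×10^-3 m².
For a long solenoid, L = μ₀μᵣN²A/ℓ.
L = (4π×10⁻⁷)(1660)(2220)²(2.624×10^-3)/(0.61 m) = 44.22 H.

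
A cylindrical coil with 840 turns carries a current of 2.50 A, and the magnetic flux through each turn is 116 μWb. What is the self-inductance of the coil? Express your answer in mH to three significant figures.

Self-inductance is defined by L = NΦ_B/I (flux linkage over current).
L = (840)(1.160×10^-4 Wb)/(2.50 A) = 3.898×10^-2 H.

L ≈ 39.0 mH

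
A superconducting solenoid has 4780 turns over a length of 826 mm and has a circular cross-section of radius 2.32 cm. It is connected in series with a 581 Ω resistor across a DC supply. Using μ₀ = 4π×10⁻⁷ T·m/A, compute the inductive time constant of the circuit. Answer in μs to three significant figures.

τ ≈ 101 μs

A = πr² = π(2.320×10^-2 m)² = 1.691×10^-3 m².
L = μ₀N²A/ℓ = (4π×10⁻⁷)(4780)²(1.691×10^-3)/(0.826) = 5.878×10^-2 H.
τ = L/R = (5.878×10^-2)/(581) = 1.012×10^-4 s.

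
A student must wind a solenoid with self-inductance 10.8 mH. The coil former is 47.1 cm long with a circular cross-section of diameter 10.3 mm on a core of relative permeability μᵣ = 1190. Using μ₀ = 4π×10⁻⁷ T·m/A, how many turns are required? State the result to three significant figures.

A = π(d/2)² = π(5.150×10^-3 m)² = 8.332×10^-5 m².
From L = μ₀μᵣN²A/ℓ, N = √(Lℓ / (μ₀μᵣA)).
N = √[(1.080×10^-2)(0.471) / ((4π×10⁻⁷)(1190)×8.332×10^-5)] = √(4.082×10^4) ≈ 202.1.

N ≈ 202 turns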